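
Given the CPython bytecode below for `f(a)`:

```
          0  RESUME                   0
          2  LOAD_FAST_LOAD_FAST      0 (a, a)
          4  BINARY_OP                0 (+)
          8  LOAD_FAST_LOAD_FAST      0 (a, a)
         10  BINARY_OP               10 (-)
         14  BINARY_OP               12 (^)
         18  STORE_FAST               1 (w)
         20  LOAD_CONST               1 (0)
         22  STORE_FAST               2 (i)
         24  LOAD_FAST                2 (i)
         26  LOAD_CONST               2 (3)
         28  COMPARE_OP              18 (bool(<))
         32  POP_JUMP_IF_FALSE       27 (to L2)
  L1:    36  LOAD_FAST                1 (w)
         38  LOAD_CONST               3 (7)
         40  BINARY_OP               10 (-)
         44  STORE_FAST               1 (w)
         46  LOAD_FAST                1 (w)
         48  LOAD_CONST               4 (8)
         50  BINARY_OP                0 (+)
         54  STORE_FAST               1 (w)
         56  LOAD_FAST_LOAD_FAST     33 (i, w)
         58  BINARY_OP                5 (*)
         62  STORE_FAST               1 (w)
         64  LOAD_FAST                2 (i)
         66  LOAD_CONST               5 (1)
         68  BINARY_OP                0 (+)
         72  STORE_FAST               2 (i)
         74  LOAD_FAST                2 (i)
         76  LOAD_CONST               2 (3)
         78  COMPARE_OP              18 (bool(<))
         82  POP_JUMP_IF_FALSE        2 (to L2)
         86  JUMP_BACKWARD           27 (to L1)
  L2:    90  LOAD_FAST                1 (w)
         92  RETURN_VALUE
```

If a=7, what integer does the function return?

4

LOAD_FAST_LOAD_FAST a,a → push 7,7
BINARY_OP + → 7 + 7 = 14
LOAD_FAST_LOAD_FAST a,a → push 7,7
BINARY_OP - → 7 - 7 = 0
BINARY_OP ^ → 14 ^ 0 = 14
STORE_FAST w → w=14
LOAD_CONST → push 0
STORE_FAST i → i=0
LOAD_FAST i → push 0
LOAD_CONST → push 3
COMPARE_OP bool(<) → 0 vs 3 = True
POP_JUMP_IF_FALSE → pop True; no jump
LOAD_FAST w → push 14
LOAD_CONST → push 7
BINARY_OP - → 14 - 7 = 7
STORE_FAST w → w=7
LOAD_FAST w → push 7
LOAD_CONST → push 8
BINARY_OP + → 7 + 8 = 15
STORE_FAST w → w=15
LOAD_FAST_LOAD_FAST i,w → push 0,15
BINARY_OP * → 0 * 15 = 0
STORE_FAST w → w=0
LOAD_FAST i → push 0
LOAD_CONST → push 1
BINARY_OP + → 0 + 1 = 1
STORE_FAST i → i=1
LOAD_FAST i → push 1
LOAD_CONST → push 3
COMPARE_OP bool(<) → 1 vs 3 = True
POP_JUMP_IF_FALSE → pop True; no jump
LOAD_FAST w → push 0
LOAD_CONST → push 7
BINARY_OP - → 0 - 7 = -7
STORE_FAST w → w=-7
LOAD_FAST w → push -7
LOAD_CONST → push 8
BINARY_OP + → -7 + 8 = 1
STORE_FAST w → w=1
LOAD_FAST_LOAD_FAST i,w → push 1,1
BINARY_OP * → 1 * 1 = 1
STORE_FAST w → w=1
LOAD_FAST i → push 1
LOAD_CONST → push 1
BINARY_OP + → 1 + 1 = 2
STORE_FAST i → i=2
LOAD_FAST i → push 2
LOAD_CONST → push 3
COMPARE_OP bool(<) → 2 vs 3 = True
POP_JUMP_IF_FALSE → pop True; no jump
LOAD_FAST w → push 1
LOAD_CONST → push 7
BINARY_OP - → 1 - 7 = -6
STORE_FAST w → w=-6
LOAD_FAST w → push -6
LOAD_CONST → push 8
BINARY_OP + → -6 + 8 = 2
STORE_FAST w → w=2
LOAD_FAST_LOAD_FAST i,w → push 2,2
BINARY_OP * → 2 * 2 = 4
STORE_FAST w → w=4
LOAD_FAST i → push 2
LOAD_CONST → push 1
BINARY_OP + → 2 + 1 = 3
STORE_FAST i → i=3
LOAD_FAST i → push 3
LOAD_CONST → push 3
COMPARE_OP bool(<) → 3 vs 3 = False
POP_JUMP_IF_FALSE → pop False; jump
LOAD_FAST w → push 4
RETURN_VALUE → return 4.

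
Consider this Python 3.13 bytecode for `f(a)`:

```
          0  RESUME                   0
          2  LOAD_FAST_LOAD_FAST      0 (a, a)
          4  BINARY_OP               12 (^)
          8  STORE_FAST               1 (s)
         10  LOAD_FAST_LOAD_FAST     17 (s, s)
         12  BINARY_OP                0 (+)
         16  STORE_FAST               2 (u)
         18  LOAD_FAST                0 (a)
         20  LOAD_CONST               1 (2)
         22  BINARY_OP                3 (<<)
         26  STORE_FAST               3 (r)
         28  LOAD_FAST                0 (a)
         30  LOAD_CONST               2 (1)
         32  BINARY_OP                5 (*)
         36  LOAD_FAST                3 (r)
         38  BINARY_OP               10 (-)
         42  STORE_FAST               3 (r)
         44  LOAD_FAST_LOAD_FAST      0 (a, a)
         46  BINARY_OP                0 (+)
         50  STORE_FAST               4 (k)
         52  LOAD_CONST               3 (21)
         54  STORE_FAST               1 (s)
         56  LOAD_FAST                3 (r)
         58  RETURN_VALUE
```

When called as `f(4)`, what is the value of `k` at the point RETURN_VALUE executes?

8

LOAD_FAST_LOAD_FAST a,a → push 4,4. Stack: [4, 4]
BINARY_OP ^ → 4 ^ 4 = 0. Stack: [0]
STORE_FAST s → s=0. Stack: []
LOAD_FAST_LOAD_FAST s,s → push 0,0. Stack: [0, 0]
BINARY_OP + → 0 + 0 = 0. Stack: [0]
STORE_FAST u → u=0. Stack: []
LOAD_FAST a → push 4. Stack: [4]
LOAD_CONST → push 2. Stack: [4, 2]
BINARY_OP << → 4 << 2 = 16. Stack: [16]
STORE_FAST r → r=16. Stack: []
LOAD_FAST a → push 4. Stack: [4]
LOAD_CONST → push 1. Stack: [4, 1]
BINARY_OP * → 4 * 1 = 4. Stack: [4]
LOAD_FAST r → push 16. Stack: [4, 16]
BINARY_OP - → 4 - 16 = -12. Stack: [-12]
STORE_FAST r → r=-12. Stack: []
LOAD_FAST_LOAD_FAST a,a → push 4,4. Stack: [4, 4]
BINARY_OP + → 4 + 4 = 8. Stack: [8]
STORE_FAST k → k=8. Stack: []
LOAD_CONST → push 21. Stack: [21]
STORE_FAST s → s=21. Stack: []
LOAD_FAST r → push -12. Stack: [-12]
RETURN_VALUE → return -12.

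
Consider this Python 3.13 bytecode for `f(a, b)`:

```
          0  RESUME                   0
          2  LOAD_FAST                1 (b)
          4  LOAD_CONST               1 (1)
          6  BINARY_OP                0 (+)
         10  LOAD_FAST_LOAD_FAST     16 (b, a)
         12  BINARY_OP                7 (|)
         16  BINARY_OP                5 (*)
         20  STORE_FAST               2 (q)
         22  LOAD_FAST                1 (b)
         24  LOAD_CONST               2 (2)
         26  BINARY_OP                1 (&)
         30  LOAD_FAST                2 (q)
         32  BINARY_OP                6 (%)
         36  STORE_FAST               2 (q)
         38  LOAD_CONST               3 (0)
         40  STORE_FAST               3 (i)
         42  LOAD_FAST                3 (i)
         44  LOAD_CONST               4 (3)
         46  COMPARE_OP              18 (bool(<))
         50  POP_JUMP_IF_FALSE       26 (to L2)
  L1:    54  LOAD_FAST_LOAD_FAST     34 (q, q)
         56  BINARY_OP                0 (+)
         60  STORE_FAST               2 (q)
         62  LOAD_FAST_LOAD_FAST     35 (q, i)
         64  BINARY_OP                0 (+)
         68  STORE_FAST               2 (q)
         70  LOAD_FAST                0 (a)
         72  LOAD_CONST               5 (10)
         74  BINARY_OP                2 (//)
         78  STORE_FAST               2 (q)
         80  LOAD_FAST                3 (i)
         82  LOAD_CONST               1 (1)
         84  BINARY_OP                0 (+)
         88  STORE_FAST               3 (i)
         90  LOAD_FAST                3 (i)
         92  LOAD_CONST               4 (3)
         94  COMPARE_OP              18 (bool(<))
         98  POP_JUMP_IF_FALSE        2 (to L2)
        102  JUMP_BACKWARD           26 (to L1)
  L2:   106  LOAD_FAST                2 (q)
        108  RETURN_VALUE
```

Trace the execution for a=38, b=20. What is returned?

LOAD_FAST b → push 20
LOAD_CONST → push 1
BINARY_OP + → 20 + 1 = 21
LOAD_FAST_LOAD_FAST b,a → push 20,38
BINARY_OP | → 20 | 38 = 54
BINARY_OP * → 21 * 54 = 1134
STORE_FAST q → q=1134
LOAD_FAST b → push 20
LOAD_CONST → push 2
BINARY_OP & → 20 & 2 = 0
LOAD_FAST q → push 1134
BINARY_OP % → 0 % 1134 = 0
STORE_FAST q → q=0
LOAD_CONST → push 0
STORE_FAST i → i=0
LOAD_FAST i → push 0
LOAD_CONST → push 3
COMPARE_OP bool(<) → 0 vs 3 = True
POP_JUMP_IF_FALSE → pop True; no jump
LOAD_FAST_LOAD_FAST q,q → push 0,0
BINARY_OP + → 0 + 0 = 0
STORE_FAST q → q=0
LOAD_FAST_LOAD_FAST q,i → push 0,0
BINARY_OP + → 0 + 0 = 0
STORE_FAST q → q=0
LOAD_FAST a → push 38
LOAD_CONST → push 10
BINARY_OP // → 38 // 10 = 3
STORE_FAST q → q=3
LOAD_FAST i → push 0
LOAD_CONST → push 1
BINARY_OP + → 0 + 1 = 1
STORE_FAST i → i=1
LOAD_FAST i → push 1
LOAD_CONST → push 3
COMPARE_OP bool(<) → 1 vs 3 = True
POP_JUMP_IF_FALSE → pop True; no jump
LOAD_FAST_LOAD_FAST q,q → push 3,3
BINARY_OP + → 3 + 3 = 6
STORE_FAST q → q=6
LOAD_FAST_LOAD_FAST q,i → push 6,1
BINARY_OP + → 6 + 1 = 7
STORE_FAST q → q=7
LOAD_FAST a → push 38
LOAD_CONST → push 10
BINARY_OP // → 38 // 10 = 3
STORE_FAST q → q=3
LOAD_FAST i → push 1
LOAD_CONST → push 1
BINARY_OP + → 1 + 1 = 2
STORE_FAST i → i=2
LOAD_FAST i → push 2
LOAD_CONST → push 3
COMPARE_OP bool(<) → 2 vs 3 = True
POP_JUMP_IF_FALSE → pop True; no jump
LOAD_FAST_LOAD_FAST q,q → push 3,3
BINARY_OP + → 3 + 3 = 6
STORE_FAST q → q=6
LOAD_FAST_LOAD_FAST q,i → push 6,2
BINARY_OP + → 6 + 2 = 8
STORE_FAST q → q=8
LOAD_FAST a → push 38
LOAD_CONST → push 10
BINARY_OP // → 38 // 10 = 3
STORE_FAST q → q=3
LOAD_FAST i → push 2
LOAD_CONST → push 1
BINARY_OP + → 2 + 1 = 3
STORE_FAST i → i=3
LOAD_FAST i → push 3
LOAD_CONST → push 3
COMPARE_OP bool(<) → 3 vs 3 = False
POP_JUMP_IF_FALSE → pop False; jump
LOAD_FAST q → push 3
RETURN_VALUE → return 3.

3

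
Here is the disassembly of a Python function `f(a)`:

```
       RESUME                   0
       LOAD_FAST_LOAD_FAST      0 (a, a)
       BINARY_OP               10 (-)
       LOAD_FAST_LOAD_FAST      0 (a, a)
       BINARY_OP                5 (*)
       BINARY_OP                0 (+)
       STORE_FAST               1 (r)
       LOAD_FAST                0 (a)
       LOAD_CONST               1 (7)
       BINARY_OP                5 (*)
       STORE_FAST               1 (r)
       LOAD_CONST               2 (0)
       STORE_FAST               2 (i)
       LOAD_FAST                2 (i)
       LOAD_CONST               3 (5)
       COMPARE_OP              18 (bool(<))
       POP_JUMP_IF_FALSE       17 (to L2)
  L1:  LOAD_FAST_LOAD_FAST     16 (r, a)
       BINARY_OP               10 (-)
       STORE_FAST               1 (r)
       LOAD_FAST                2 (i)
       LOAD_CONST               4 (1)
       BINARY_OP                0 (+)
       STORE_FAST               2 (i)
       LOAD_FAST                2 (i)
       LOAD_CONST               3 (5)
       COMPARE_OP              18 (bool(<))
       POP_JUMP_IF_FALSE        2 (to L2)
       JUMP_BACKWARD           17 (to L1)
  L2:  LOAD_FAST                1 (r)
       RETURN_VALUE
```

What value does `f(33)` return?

66

LOAD_FAST_LOAD_FAST a,a → push 33,33
BINARY_OP - → 33 - 33 = 0
LOAD_FAST_LOAD_FAST a,a → push 33,33
BINARY_OP * → 33 * 33 = 1089
BINARY_OP + → 0 + 1089 = 1089
STORE_FAST r → r=1089
LOAD_FAST a → push 33
LOAD_CONST → push 7
BINARY_OP * → 33 * 7 = 231
STORE_FAST r → r=231
LOAD_CONST → push 0
STORE_FAST i → i=0
LOAD_FAST i → push 0
LOAD_CONST → push 5
COMPARE_OP bool(<) → 0 vs 5 = True
POP_JUMP_IF_FALSE → pop True; no jump
LOAD_FAST_LOAD_FAST r,a → push 231,33
BINARY_OP - → 231 - 33 = 198
STORE_FAST r → r=198
LOAD_FAST i → push 0
LOAD_CONST → push 1
BINARY_OP + → 0 + 1 = 1
STORE_FAST i → i=1
LOAD_FAST i → push 1
LOAD_CONST → push 5
COMPARE_OP bool(<) → 1 vs 5 = True
POP_JUMP_IF_FALSE → pop True; no jump
LOAD_FAST_LOAD_FAST r,a → push 198,33
BINARY_OP - → 198 - 33 = 165
STORE_FAST r → r=165
LOAD_FAST i → push 1
LOAD_CONST → push 1
BINARY_OP + → 1 + 1 = 2
STORE_FAST i → i=2
LOAD_FAST i → push 2
LOAD_CONST → push 5
COMPARE_OP bool(<) → 2 vs 5 = True
POP_JUMP_IF_FALSE → pop True; no jump
LOAD_FAST_LOAD_FAST r,a → push 165,33
BINARY_OP - → 165 - 33 = 132
STORE_FAST r → r=132
LOAD_FAST i → push 2
LOAD_CONST → push 1
BINARY_OP + → 2 + 1 = 3
STORE_FAST i → i=3
LOAD_FAST i → push 3
LOAD_CONST → push 5
COMPARE_OP bool(<) → 3 vs 5 = True
POP_JUMP_IF_FALSE → pop True; no jump
LOAD_FAST_LOAD_FAST r,a → push 132,33
BINARY_OP - → 132 - 33 = 99
STORE_FAST r → r=99
LOAD_FAST i → push 3
LOAD_CONST → push 1
BINARY_OP + → 3 + 1 = 4
STORE_FAST i → i=4
LOAD_FAST i → push 4
LOAD_CONST → push 5
COMPARE_OP bool(<) → 4 vs 5 = True
POP_JUMP_IF_FALSE → pop True; no jump
LOAD_FAST_LOAD_FAST r,a → push 99,33
BINARY_OP - → 99 - 33 = 66
STORE_FAST r → r=66
LOAD_FAST i → push 4
LOAD_CONST → push 1
BINARY_OP + → 4 + 1 = 5
STORE_FAST i → i=5
LOAD_FAST i → push 5
LOAD_CONST → push 5
COMPARE_OP bool(<) → 5 vs 5 = False
POP_JUMP_IF_FALSE → pop False; jump
LOAD_FAST r → push 66
RETURN_VALUE → return 66.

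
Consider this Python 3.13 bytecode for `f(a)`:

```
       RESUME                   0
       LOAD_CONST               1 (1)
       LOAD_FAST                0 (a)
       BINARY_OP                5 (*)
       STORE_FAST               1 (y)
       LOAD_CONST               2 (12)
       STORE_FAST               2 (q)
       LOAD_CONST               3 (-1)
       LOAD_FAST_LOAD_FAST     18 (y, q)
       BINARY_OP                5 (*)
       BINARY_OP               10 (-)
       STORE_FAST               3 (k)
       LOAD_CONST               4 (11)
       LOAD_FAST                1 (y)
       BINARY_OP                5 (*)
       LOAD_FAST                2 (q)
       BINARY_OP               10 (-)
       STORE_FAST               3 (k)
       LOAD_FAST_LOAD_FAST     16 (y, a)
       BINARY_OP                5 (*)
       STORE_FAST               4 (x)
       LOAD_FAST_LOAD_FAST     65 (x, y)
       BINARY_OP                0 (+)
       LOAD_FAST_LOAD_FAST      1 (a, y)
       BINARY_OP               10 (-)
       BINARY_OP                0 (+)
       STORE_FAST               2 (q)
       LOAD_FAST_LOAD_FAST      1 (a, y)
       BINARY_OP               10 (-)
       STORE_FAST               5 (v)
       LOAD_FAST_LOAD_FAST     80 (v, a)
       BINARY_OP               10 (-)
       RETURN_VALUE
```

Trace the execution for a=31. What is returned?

-31

LOAD_CONST → push 1. Stack: [1]
LOAD_FAST a → push 31. Stack: [1, 31]
BINARY_OP * → 1 * 31 = 31. Stack: [31]
STORE_FAST y → y=31. Stack: []
LOAD_CONST → push 12. Stack: [12]
STORE_FAST q → q=12. Stack: []
LOAD_CONST → push -1. Stack: [-1]
LOAD_FAST_LOAD_FAST y,q → push 31,12. Stack: [-1, 31, 12]
BINARY_OP * → 31 * 12 = 372. Stack: [-1, 372]
BINARY_OP - → -1 - 372 = -373. Stack: [-373]
STORE_FAST k → k=-373. Stack: []
LOAD_CONST → push 11. Stack: [11]
LOAD_FAST y → push 31. Stack: [11, 31]
BINARY_OP * → 11 * 31 = 341. Stack: [341]
LOAD_FAST q → push 12. Stack: [341, 12]
BINARY_OP - → 341 - 12 = 329. Stack: [329]
STORE_FAST k → k=329. Stack: []
LOAD_FAST_LOAD_FAST y,a → push 31,31. Stack: [31, 31]
BINARY_OP * → 31 * 31 = 961. Stack: [961]
STORE_FAST x → x=961. Stack: []
LOAD_FAST_LOAD_FAST x,y → push 961,31. Stack: [961, 31]
BINARY_OP + → 961 + 31 = 992. Stack: [992]
LOAD_FAST_LOAD_FAST a,y → push 31,31. Stack: [992, 31, 31]
BINARY_OP - → 31 - 31 = 0. Stack: [992, 0]
BINARY_OP + → 992 + 0 = 992. Stack: [992]
STORE_FAST q → q=992. Stack: []
LOAD_FAST_LOAD_FAST a,y → push 31,31. Stack: [31, 31]
BINARY_OP - → 31 - 31 = 0. Stack: [0]
STORE_FAST v → v=0. Stack: []
LOAD_FAST_LOAD_FAST v,a → push 0,31. Stack: [0, 31]
BINARY_OP - → 0 - 31 = -31. Stack: [-31]
RETURN_VALUE → return -31.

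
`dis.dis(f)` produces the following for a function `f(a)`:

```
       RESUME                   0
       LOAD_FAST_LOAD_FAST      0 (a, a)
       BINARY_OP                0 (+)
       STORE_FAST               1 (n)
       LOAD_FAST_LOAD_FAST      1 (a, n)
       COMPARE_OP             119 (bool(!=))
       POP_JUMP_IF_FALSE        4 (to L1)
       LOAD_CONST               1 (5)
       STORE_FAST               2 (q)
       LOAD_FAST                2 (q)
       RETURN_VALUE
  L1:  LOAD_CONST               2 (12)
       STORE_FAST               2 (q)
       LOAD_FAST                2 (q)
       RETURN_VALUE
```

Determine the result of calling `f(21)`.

5

LOAD_FAST_LOAD_FAST a,a → push 21,21. Stack: [21, 21]
BINARY_OP + → 21 + 21 = 42. Stack: [42]
STORE_FAST n → n=42. Stack: []
LOAD_FAST_LOAD_FAST a,n → push 21,42. Stack: [21, 42]
COMPARE_OP bool(!=) → 21 vs 42 = True. Stack: [True]
POP_JUMP_IF_FALSE → pop True; no jump. Stack: []
LOAD_CONST → push 5. Stack: [5]
STORE_FAST q → q=5. Stack: []
LOAD_FAST q → push 5. Stack: [5]
RETURN_VALUE → return 5.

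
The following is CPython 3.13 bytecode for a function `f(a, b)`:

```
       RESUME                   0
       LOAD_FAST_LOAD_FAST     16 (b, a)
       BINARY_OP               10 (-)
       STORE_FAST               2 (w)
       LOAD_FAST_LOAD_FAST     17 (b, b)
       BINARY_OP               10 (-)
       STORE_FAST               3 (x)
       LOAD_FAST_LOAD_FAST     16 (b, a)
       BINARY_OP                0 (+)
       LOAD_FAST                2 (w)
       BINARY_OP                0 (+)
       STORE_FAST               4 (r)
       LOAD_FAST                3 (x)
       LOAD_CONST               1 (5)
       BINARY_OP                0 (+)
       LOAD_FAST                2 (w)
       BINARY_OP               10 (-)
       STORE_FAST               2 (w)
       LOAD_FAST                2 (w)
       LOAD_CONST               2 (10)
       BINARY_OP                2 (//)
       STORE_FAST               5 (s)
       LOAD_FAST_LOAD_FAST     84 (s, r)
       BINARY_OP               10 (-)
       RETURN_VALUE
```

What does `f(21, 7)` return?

-13

LOAD_FAST_LOAD_FAST b,a → push 7,21. Stack: [7, 21]
BINARY_OP - → 7 - 21 = -14. Stack: [-14]
STORE_FAST w → w=-14. Stack: []
LOAD_FAST_LOAD_FAST b,b → push 7,7. Stack: [7, 7]
BINARY_OP - → 7 - 7 = 0. Stack: [0]
STORE_FAST x → x=0. Stack: []
LOAD_FAST_LOAD_FAST b,a → push 7,21. Stack: [7, 21]
BINARY_OP + → 7 + 21 = 28. Stack: [28]
LOAD_FAST w → push -14. Stack: [28, -14]
BINARY_OP + → 28 + -14 = 14. Stack: [14]
STORE_FAST r → r=14. Stack: []
LOAD_FAST x → push 0. Stack: [0]
LOAD_CONST → push 5. Stack: [0, 5]
BINARY_OP + → 0 + 5 = 5. Stack: [5]
LOAD_FAST w → push -14. Stack: [5, -14]
BINARY_OP - → 5 - -14 = 19. Stack: [19]
STORE_FAST w → w=19. Stack: []
LOAD_FAST w → push 19. Stack: [19]
LOAD_CONST → push 10. Stack: [19, 10]
BINARY_OP // → 19 // 10 = 1. Stack: [1]
STORE_FAST s → s=1. Stack: []
LOAD_FAST_LOAD_FAST s,r → push 1,14. Stack: [1, 14]
BINARY_OP - → 1 - 14 = -13. Stack: [-13]
RETURN_VALUE → return -13.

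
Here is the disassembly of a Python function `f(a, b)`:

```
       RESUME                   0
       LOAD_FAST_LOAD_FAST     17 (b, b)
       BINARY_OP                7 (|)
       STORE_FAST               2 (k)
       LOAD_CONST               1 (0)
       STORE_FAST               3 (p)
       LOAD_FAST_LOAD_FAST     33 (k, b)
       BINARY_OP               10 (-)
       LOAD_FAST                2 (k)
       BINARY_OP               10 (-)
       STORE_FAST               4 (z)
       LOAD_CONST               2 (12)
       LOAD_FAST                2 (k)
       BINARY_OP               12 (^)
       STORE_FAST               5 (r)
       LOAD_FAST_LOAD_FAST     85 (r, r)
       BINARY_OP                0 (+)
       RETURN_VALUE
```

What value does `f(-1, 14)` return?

LOAD_FAST_LOAD_FAST b,b → push 14,14. Stack: [14, 14]
BINARY_OP | → 14 | 14 = 14. Stack: [14]
STORE_FAST k → k=14. Stack: []
LOAD_CONST → push 0. Stack: [0]
STORE_FAST p → p=0. Stack: []
LOAD_FAST_LOAD_FAST k,b → push 14,14. Stack: [14, 14]
BINARY_OP - → 14 - 14 = 0. Stack: [0]
LOAD_FAST k → push 14. Stack: [0, 14]
BINARY_OP - → 0 - 14 = -14. Stack: [-14]
STORE_FAST z → z=-14. Stack: []
LOAD_CONST → push 12. Stack: [12]
LOAD_FAST k → push 14. Stack: [12, 14]
BINARY_OP ^ → 12 ^ 14 = 2. Stack: [2]
STORE_FAST r → r=2. Stack: []
LOAD_FAST_LOAD_FAST r,r → push 2,2. Stack: [2, 2]
BINARY_OP + → 2 + 2 = 4. Stack: [4]
RETURN_VALUE → return 4.

4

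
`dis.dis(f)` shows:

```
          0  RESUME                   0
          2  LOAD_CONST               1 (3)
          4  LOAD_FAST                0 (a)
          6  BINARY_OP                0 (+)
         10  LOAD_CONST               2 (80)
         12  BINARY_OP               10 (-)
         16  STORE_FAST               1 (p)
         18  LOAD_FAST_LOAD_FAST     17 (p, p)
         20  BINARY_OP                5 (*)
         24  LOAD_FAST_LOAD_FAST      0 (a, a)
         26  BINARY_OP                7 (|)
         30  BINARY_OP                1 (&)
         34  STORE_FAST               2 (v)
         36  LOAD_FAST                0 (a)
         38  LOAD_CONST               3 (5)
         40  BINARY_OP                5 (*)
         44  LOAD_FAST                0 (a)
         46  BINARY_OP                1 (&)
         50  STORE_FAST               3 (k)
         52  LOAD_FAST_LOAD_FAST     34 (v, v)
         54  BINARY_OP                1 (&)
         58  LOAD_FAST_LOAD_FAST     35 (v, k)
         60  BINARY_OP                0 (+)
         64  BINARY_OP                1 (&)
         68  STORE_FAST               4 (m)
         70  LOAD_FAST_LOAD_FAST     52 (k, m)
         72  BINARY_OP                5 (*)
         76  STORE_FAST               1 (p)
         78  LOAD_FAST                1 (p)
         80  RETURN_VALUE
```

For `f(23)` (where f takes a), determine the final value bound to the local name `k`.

19

LOAD_CONST → push 3. Stack: [3]
LOAD_FAST a → push 23. Stack: [3, 23]
BINARY_OP + → 3 + 23 = 26. Stack: [26]
LOAD_CONST → push 80. Stack: [26, 80]
BINARY_OP - → 26 - 80 = -54. Stack: [-54]
STORE_FAST p → p=-54. Stack: []
LOAD_FAST_LOAD_FAST p,p → push -54,-54. Stack: [-54, -54]
BINARY_OP * → -54 * -54 = 2916. Stack: [2916]
LOAD_FAST_LOAD_FAST a,a → push 23,23. Stack: [2916, 23, 23]
BINARY_OP | → 23 | 23 = 23. Stack: [2916, 23]
BINARY_OP & → 2916 & 23 = 4. Stack: [4]
STORE_FAST v → v=4. Stack: []
LOAD_FAST a → push 23. Stack: [23]
LOAD_CONST → push 5. Stack: [23, 5]
BINARY_OP * → 23 * 5 = 115. Stack: [115]
LOAD_FAST a → push 23. Stack: [115, 23]
BINARY_OP & → 115 & 23 = 19. Stack: [19]
STORE_FAST k → k=19. Stack: []
LOAD_FAST_LOAD_FAST v,v → push 4,4. Stack: [4, 4]
BINARY_OP & → 4 & 4 = 4. Stack: [4]
LOAD_FAST_LOAD_FAST v,k → push 4,19. Stack: [4, 4, 19]
BINARY_OP + → 4 + 19 = 23. Stack: [4, 23]
BINARY_OP & → 4 & 23 = 4. Stack: [4]
STORE_FAST m → m=4. Stack: []
LOAD_FAST_LOAD_FAST k,m → push 19,4. Stack: [19, 4]
BINARY_OP * → 19 * 4 = 76. Stack: [76]
STORE_FAST p → p=76. Stack: []
LOAD_FAST p → push 76. Stack: [76]
RETURN_VALUE → return 76.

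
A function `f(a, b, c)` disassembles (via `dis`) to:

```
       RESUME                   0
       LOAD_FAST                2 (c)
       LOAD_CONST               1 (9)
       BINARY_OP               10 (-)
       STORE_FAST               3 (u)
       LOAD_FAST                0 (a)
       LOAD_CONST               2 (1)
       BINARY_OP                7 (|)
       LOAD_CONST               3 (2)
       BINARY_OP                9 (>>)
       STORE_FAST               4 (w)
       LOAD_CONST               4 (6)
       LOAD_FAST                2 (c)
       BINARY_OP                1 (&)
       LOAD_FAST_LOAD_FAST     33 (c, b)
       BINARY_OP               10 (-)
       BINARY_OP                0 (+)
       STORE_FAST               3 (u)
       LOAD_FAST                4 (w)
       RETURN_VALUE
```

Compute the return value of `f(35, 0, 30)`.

LOAD_FAST c → push 30. Stack: [30]
LOAD_CONST → push 9. Stack: [30, 9]
BINARY_OP - → 30 - 9 = 21. Stack: [21]
STORE_FAST u → u=21. Stack: []
LOAD_FAST a → push 35. Stack: [35]
LOAD_CONST → push 1. Stack: [35, 1]
BINARY_OP | → 35 | 1 = 35. Stack: [35]
LOAD_CONST → push 2. Stack: [35, 2]
BINARY_OP >> → 35 >> 2 = 8. Stack: [8]
STORE_FAST w → w=8. Stack: []
LOAD_CONST → push 6. Stack: [6]
LOAD_FAST c → push 30. Stack: [6, 30]
BINARY_OP & → 6 & 30 = 6. Stack: [6]
LOAD_FAST_LOAD_FAST c,b → push 30,0. Stack: [6, 30, 0]
BINARY_OP - → 30 - 0 = 30. Stack: [6, 30]
BINARY_OP + → 6 + 30 = 36. Stack: [36]
STORE_FAST u → u=36. Stack: []
LOAD_FAST w → push 8. Stack: [8]
RETURN_VALUE → return 8.

8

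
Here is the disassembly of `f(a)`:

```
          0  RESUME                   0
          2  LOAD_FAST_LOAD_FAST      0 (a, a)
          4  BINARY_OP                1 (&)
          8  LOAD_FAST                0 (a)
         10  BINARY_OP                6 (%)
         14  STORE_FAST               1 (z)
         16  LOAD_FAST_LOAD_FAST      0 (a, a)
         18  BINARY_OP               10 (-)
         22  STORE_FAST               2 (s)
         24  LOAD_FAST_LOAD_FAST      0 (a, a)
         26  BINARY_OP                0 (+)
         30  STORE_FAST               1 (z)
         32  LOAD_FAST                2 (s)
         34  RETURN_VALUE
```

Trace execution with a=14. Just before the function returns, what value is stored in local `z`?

28

LOAD_FAST_LOAD_FAST a,a → push 14,14. Stack: [14, 14]
BINARY_OP & → 14 & 14 = 14. Stack: [14]
LOAD_FAST a → push 14. Stack: [14, 14]
BINARY_OP % → 14 % 14 = 0. Stack: [0]
STORE_FAST z → z=0. Stack: []
LOAD_FAST_LOAD_FAST a,a → push 14,14. Stack: [14, 14]
BINARY_OP - → 14 - 14 = 0. Stack: [0]
STORE_FAST s → s=0. Stack: []
LOAD_FAST_LOAD_FAST a,a → push 14,14. Stack: [14, 14]
BINARY_OP + → 14 + 14 = 28. Stack: [28]
STORE_FAST z → z=28. Stack: []
LOAD_FAST s → push 0. Stack: [0]
RETURN_VALUE → return 0.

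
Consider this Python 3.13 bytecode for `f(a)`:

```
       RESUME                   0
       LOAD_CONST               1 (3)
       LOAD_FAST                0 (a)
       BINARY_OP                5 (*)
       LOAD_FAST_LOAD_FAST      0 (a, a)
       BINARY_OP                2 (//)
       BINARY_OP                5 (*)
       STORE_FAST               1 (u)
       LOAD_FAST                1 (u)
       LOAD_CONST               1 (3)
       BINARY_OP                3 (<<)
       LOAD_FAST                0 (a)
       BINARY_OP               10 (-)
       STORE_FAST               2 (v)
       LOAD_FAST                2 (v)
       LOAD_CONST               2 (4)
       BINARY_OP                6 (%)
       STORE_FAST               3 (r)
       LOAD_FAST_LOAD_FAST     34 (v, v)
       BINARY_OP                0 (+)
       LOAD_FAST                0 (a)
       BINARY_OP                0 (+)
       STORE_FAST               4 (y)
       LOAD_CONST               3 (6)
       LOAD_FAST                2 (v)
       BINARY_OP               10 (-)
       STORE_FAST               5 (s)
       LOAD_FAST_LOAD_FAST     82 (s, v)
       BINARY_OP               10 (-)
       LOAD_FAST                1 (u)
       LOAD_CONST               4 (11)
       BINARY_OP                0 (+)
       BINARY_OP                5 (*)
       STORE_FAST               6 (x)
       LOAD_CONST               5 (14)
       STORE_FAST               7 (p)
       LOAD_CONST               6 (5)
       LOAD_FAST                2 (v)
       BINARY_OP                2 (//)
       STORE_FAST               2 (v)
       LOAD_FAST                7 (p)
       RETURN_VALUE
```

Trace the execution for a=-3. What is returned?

14

LOAD_CONST → push 3. Stack: [3]
LOAD_FAST a → push -3. Stack: [3, -3]
BINARY_OP * → 3 * -3 = -9. Stack: [-9]
LOAD_FAST_LOAD_FAST a,a → push -3,-3. Stack: [-9, -3, -3]
BINARY_OP // → -3 // -3 = 1. Stack: [-9, 1]
BINARY_OP * → -9 * 1 = -9. Stack: [-9]
STORE_FAST u → u=-9. Stack: []
LOAD_FAST u → push -9. Stack: [-9]
LOAD_CONST → push 3. Stack: [-9, 3]
BINARY_OP << → -9 << 3 = -72. Stack: [-72]
LOAD_FAST a → push -3. Stack: [-72, -3]
BINARY_OP - → -72 - -3 = -69. Stack: [-69]
STORE_FAST v → v=-69. Stack: []
LOAD_FAST v → push -69. Stack: [-69]
LOAD_CONST → push 4. Stack: [-69, 4]
BINARY_OP % → -69 % 4 = 3. Stack: [3]
STORE_FAST r → r=3. Stack: []
LOAD_FAST_LOAD_FAST v,v → push -69,-69. Stack: [-69, -69]
BINARY_OP + → -69 + -69 = -138. Stack: [-138]
LOAD_FAST a → push -3. Stack: [-138, -3]
BINARY_OP + → -138 + -3 = -141. Stack: [-141]
STORE_FAST y → y=-141. Stack: []
LOAD_CONST → push 6. Stack: [6]
LOAD_FAST v → push -69. Stack: [6, -69]
BINARY_OP - → 6 - -69 = 75. Stack: [75]
STORE_FAST s → s=75. Stack: []
LOAD_FAST_LOAD_FAST s,v → push 75,-69. Stack: [75, -69]
BINARY_OP - → 75 - -69 = 144. Stack: [144]
LOAD_FAST u → push -9. Stack: [144, -9]
LOAD_CONST → push 11. Stack: [144, -9, 11]
BINARY_OP + → -9 + 11 = 2. Stack: [144, 2]
BINARY_OP * → 144 * 2 = 288. Stack: [288]
STORE_FAST x → x=288. Stack: []
LOAD_CONST → push 14. Stack: [14]
STORE_FAST p → p=14. Stack: []
LOAD_CONST → push 5. Stack: [5]
LOAD_FAST v → push -69. Stack: [5, -69]
BINARY_OP // → 5 // -69 = -1. Stack: [-1]
STORE_FAST v → v=-1. Stack: []
LOAD_FAST p → push 14. Stack: [14]
RETURN_VALUE → return 14.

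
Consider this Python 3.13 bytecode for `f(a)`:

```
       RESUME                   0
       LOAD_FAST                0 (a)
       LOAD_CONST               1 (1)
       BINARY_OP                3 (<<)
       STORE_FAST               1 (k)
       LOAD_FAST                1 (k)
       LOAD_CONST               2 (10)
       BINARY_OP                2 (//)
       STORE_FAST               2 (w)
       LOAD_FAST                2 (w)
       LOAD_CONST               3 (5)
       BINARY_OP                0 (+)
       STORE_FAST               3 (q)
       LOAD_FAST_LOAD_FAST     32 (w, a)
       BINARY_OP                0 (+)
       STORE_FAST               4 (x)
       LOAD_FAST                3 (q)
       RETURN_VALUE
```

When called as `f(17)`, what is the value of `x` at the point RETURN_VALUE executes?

20

LOAD_FAST a → push 17. Stack: [17]
LOAD_CONST → push 1. Stack: [17, 1]
BINARY_OP << → 17 << 1 = 34. Stack: [34]
STORE_FAST k → k=34. Stack: []
LOAD_FAST k → push 34. Stack: [34]
LOAD_CONST → push 10. Stack: [34, 10]
BINARY_OP // → 34 // 10 = 3. Stack: [3]
STORE_FAST w → w=3. Stack: []
LOAD_FAST w → push 3. Stack: [3]
LOAD_CONST → push 5. Stack: [3, 5]
BINARY_OP + → 3 + 5 = 8. Stack: [8]
STORE_FAST q → q=8. Stack: []
LOAD_FAST_LOAD_FAST w,a → push 3,17. Stack: [3, 17]
BINARY_OP + → 3 + 17 = 20. Stack: [20]
STORE_FAST x → x=20. Stack: []
LOAD_FAST q → push 8. Stack: [8]
RETURN_VALUE → return 8.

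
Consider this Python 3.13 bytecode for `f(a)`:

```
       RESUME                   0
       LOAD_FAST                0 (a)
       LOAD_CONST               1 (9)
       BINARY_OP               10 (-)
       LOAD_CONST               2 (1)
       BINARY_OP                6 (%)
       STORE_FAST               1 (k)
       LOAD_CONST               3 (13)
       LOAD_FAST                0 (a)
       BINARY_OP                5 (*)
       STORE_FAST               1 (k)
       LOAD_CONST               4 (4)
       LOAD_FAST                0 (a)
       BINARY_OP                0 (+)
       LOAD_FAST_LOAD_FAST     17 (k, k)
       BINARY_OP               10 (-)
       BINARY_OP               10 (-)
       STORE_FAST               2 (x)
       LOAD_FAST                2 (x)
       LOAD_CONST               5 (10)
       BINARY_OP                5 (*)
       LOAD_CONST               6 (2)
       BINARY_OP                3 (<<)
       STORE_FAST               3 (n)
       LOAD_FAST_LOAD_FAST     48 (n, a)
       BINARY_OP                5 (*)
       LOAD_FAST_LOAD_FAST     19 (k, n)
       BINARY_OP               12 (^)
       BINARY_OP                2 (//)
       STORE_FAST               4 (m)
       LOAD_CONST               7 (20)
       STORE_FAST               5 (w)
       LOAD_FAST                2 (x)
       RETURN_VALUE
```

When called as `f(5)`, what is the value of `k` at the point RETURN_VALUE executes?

LOAD_FAST a → push 5. Stack: [5]
LOAD_CONST → push 9. Stack: [5, 9]
BINARY_OP - → 5 - 9 = -4. Stack: [-4]
LOAD_CONST → push 1. Stack: [-4, 1]
BINARY_OP % → -4 % 1 = 0. Stack: [0]
STORE_FAST k → k=0. Stack: []
LOAD_CONST → push 13. Stack: [13]
LOAD_FAST a → push 5. Stack: [13, 5]
BINARY_OP * → 13 * 5 = 65. Stack: [65]
STORE_FAST k → k=65. Stack: []
LOAD_CONST → push 4. Stack: [4]
LOAD_FAST a → push 5. Stack: [4, 5]
BINARY_OP + → 4 + 5 = 9. Stack: [9]
LOAD_FAST_LOAD_FAST k,k → push 65,65. Stack: [9, 65, 65]
BINARY_OP - → 65 - 65 = 0. Stack: [9, 0]
BINARY_OP - → 9 - 0 = 9. Stack: [9]
STORE_FAST x → x=9. Stack: []
LOAD_FAST x → push 9. Stack: [9]
LOAD_CONST → push 10. Stack: [9, 10]
BINARY_OP * → 9 * 10 = 90. Stack: [90]
LOAD_CONST → push 2. Stack: [90, 2]
BINARY_OP << → 90 << 2 = 360. Stack: [360]
STORE_FAST n → n=360. Stack: []
LOAD_FAST_LOAD_FAST n,a → push 360,5. Stack: [360, 5]
BINARY_OP * → 360 * 5 = 1800. Stack: [1800]
LOAD_FAST_LOAD_FAST k,n → push 65,360. Stack: [1800, 65, 360]
BINARY_OP ^ → 65 ^ 360 = 297. Stack: [1800, 297]
BINARY_OP // → 1800 // 297 = 6. Stack: [6]
STORE_FAST m → m=6. Stack: []
LOAD_CONST → push 20. Stack: [20]
STORE_FAST w → w=20. Stack: []
LOAD_FAST x → push 9. Stack: [9]
RETURN_VALUE → return 9.

65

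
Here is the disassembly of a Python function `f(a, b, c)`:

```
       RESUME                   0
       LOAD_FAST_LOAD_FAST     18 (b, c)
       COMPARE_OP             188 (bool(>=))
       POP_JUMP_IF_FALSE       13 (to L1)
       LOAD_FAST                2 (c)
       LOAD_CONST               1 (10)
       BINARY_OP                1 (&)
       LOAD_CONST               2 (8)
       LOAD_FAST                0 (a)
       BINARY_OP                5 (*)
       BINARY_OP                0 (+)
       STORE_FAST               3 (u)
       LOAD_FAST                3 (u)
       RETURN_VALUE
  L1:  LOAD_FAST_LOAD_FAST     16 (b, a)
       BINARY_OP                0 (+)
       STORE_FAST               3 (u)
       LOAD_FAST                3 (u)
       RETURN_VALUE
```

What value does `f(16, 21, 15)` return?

138

LOAD_FAST_LOAD_FAST b,c → push 21,15. Stack: [21, 15]
COMPARE_OP bool(>=) → 21 vs 15 = True. Stack: [True]
POP_JUMP_IF_FALSE → pop True; no jump. Stack: []
LOAD_FAST c → push 15. Stack: [15]
LOAD_CONST → push 10. Stack: [15, 10]
BINARY_OP & → 15 & 10 = 10. Stack: [10]
LOAD_CONST → push 8. Stack: [10, 8]
LOAD_FAST a → push 16. Stack: [10, 8, 16]
BINARY_OP * → 8 * 16 = 128. Stack: [10, 128]
BINARY_OP + → 10 + 128 = 138. Stack: [138]
STORE_FAST u → u=138. Stack: []
LOAD_FAST u → push 138. Stack: [138]
RETURN_VALUE → return 138.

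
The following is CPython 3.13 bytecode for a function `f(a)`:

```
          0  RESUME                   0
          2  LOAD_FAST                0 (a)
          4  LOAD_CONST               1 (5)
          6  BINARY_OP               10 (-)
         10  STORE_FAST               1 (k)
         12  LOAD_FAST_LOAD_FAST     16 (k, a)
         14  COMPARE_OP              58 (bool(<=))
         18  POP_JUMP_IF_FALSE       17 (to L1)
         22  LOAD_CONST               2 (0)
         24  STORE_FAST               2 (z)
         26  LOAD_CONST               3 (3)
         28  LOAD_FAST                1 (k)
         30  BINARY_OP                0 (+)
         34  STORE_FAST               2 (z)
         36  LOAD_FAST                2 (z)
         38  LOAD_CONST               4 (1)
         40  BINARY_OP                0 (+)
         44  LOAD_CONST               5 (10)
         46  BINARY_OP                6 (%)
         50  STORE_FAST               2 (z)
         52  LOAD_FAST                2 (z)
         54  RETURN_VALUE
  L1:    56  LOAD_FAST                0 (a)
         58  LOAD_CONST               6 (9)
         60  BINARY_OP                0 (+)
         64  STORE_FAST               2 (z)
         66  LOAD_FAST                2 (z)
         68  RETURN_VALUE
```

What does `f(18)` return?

7

LOAD_FAST a → push 18. Stack: [18]
LOAD_CONST → push 5. Stack: [18, 5]
BINARY_OP - → 18 - 5 = 13. Stack: [13]
STORE_FAST k → k=13. Stack: []
LOAD_FAST_LOAD_FAST k,a → push 13,18. Stack: [13, 18]
COMPARE_OP bool(<=) → 13 vs 18 = True. Stack: [True]
POP_JUMP_IF_FALSE → pop True; no jump. Stack: []
LOAD_CONST → push 0. Stack: [0]
STORE_FAST z → z=0. Stack: []
LOAD_CONST → push 3. Stack: [3]
LOAD_FAST k → push 13. Stack: [3, 13]
BINARY_OP + → 3 + 13 = 16. Stack: [16]
STORE_FAST z → z=16. Stack: []
LOAD_FAST z → push 16. Stack: [16]
LOAD_CONST → push 1. Stack: [16, 1]
BINARY_OP + → 16 + 1 = 17. Stack: [17]
LOAD_CONST → push 10. Stack: [17, 10]
BINARY_OP % → 17 % 10 = 7. Stack: [7]
STORE_FAST z → z=7. Stack: []
LOAD_FAST z → push 7. Stack: [7]
RETURN_VALUE → return 7.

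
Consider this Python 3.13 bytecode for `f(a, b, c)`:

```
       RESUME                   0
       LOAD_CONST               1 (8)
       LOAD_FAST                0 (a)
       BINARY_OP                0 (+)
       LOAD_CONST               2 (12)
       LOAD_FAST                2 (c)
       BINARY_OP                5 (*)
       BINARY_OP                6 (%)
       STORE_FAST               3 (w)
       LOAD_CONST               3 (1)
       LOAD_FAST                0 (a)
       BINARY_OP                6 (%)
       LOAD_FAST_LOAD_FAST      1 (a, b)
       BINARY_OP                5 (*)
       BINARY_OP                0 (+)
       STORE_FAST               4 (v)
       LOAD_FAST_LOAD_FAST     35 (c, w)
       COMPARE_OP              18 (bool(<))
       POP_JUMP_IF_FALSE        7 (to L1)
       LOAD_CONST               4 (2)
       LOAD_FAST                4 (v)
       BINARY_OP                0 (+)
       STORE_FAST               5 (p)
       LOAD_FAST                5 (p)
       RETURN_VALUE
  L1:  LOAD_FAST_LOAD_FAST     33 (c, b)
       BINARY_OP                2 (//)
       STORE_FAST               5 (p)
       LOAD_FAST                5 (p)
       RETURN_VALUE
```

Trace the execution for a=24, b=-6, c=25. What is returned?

LOAD_CONST → push 8. Stack: [8]
LOAD_FAST a → push 24. Stack: [8, 24]
BINARY_OP + → 8 + 24 = 32. Stack: [32]
LOAD_CONST → push 12. Stack: [32, 12]
LOAD_FAST c → push 25. Stack: [32, 12, 25]
BINARY_OP * → 12 * 25 = 300. Stack: [32, 300]
BINARY_OP % → 32 % 300 = 32. Stack: [32]
STORE_FAST w → w=32. Stack: []
LOAD_CONST → push 1. Stack: [1]
LOAD_FAST a → push 24. Stack: [1, 24]
BINARY_OP % → 1 % 24 = 1. Stack: [1]
LOAD_FAST_LOAD_FAST a,b → push 24,-6. Stack: [1, 24, -6]
BINARY_OP * → 24 * -6 = -144. Stack: [1, -144]
BINARY_OP + → 1 + -144 = -143. Stack: [-143]
STORE_FAST v → v=-143. Stack: []
LOAD_FAST_LOAD_FAST c,w → push 25,32. Stack: [25, 32]
COMPARE_OP bool(<) → 25 vs 32 = True. Stack: [True]
POP_JUMP_IF_FALSE → pop True; no jump. Stack: []
LOAD_CONST → push 2. Stack: [2]
LOAD_FAST v → push -143. Stack: [2, -143]
BINARY_OP + → 2 + -143 = -141. Stack: [-141]
STORE_FAST p → p=-141. Stack: []
LOAD_FAST p → push -141. Stack: [-141]
RETURN_VALUE → return -141.

-141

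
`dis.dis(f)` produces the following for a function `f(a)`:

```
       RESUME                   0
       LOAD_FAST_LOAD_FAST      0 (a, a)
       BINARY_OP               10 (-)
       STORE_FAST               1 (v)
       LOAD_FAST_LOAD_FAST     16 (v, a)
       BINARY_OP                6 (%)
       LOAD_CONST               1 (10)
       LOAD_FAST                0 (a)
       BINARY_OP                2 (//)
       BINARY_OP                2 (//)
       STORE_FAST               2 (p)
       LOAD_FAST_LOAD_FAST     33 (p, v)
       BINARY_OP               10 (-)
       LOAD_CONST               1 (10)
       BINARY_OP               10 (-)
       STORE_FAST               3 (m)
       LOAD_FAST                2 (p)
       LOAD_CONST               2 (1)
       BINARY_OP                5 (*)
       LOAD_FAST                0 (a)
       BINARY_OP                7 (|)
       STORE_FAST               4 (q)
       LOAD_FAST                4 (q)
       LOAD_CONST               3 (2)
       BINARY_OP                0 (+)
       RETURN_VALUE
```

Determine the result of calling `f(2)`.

4

LOAD_FAST_LOAD_FAST a,a → push 2,2. Stack: [2, 2]
BINARY_OP - → 2 - 2 = 0. Stack: [0]
STORE_FAST v → v=0. Stack: []
LOAD_FAST_LOAD_FAST v,a → push 0,2. Stack: [0, 2]
BINARY_OP % → 0 % 2 = 0. Stack: [0]
LOAD_CONST → push 10. Stack: [0, 10]
LOAD_FAST a → push 2. Stack: [0, 10, 2]
BINARY_OP // → 10 // 2 = 5. Stack: [0, 5]
BINARY_OP // → 0 // 5 = 0. Stack: [0]
STORE_FAST p → p=0. Stack: []
LOAD_FAST_LOAD_FAST p,v → push 0,0. Stack: [0, 0]
BINARY_OP - → 0 - 0 = 0. Stack: [0]
LOAD_CONST → push 10. Stack: [0, 10]
BINARY_OP - → 0 - 10 = -10. Stack: [-10]
STORE_FAST m → m=-10. Stack: []
LOAD_FAST p → push 0. Stack: [0]
LOAD_CONST → push 1. Stack: [0, 1]
BINARY_OP * → 0 * 1 = 0. Stack: [0]
LOAD_FAST a → push 2. Stack: [0, 2]
BINARY_OP | → 0 | 2 = 2. Stack: [2]
STORE_FAST q → q=2. Stack: []
LOAD_FAST q → push 2. Stack: [2]
LOAD_CONST → push 2. Stack: [2, 2]
BINARY_OP + → 2 + 2 = 4. Stack: [4]
RETURN_VALUE → return 4.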